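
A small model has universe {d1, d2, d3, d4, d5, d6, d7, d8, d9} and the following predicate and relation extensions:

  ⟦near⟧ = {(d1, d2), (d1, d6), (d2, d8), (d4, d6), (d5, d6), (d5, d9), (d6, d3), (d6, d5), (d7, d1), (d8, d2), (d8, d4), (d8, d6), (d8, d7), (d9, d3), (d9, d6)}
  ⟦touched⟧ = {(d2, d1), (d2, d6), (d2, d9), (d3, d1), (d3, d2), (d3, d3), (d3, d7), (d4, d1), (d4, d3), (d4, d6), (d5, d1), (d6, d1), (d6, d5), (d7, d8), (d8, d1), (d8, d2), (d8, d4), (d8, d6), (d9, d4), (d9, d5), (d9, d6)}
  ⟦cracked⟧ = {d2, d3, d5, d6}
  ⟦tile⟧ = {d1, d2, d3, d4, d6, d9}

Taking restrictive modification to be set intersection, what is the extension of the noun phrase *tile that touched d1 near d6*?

⟦that touched d1⟧ = {x : ⟨x, d1⟩ ∈ ⟦touched⟧} = {d2, d3, d4, d5, d6, d8}
⟦near d6⟧ = {x : ⟨x, d6⟩ ∈ ⟦near⟧} = {d1, d4, d5, d8, d9}
⟦tile⟧ = {d1, d2, d3, d4, d6, d9}
… ∩ ⟦that touched d1⟧ = {d1, d2, d3, d4, d6, d9} ∩ {d2, d3, d4, d5, d6, d8} = {d2, d3, d4, d6}
… ∩ ⟦near d6⟧ = {d2, d3, d4, d6} ∩ {d1, d4, d5, d8, d9} = {d4}
So ⟦tile that touched d1 near d6⟧ = {d4}.

{d4}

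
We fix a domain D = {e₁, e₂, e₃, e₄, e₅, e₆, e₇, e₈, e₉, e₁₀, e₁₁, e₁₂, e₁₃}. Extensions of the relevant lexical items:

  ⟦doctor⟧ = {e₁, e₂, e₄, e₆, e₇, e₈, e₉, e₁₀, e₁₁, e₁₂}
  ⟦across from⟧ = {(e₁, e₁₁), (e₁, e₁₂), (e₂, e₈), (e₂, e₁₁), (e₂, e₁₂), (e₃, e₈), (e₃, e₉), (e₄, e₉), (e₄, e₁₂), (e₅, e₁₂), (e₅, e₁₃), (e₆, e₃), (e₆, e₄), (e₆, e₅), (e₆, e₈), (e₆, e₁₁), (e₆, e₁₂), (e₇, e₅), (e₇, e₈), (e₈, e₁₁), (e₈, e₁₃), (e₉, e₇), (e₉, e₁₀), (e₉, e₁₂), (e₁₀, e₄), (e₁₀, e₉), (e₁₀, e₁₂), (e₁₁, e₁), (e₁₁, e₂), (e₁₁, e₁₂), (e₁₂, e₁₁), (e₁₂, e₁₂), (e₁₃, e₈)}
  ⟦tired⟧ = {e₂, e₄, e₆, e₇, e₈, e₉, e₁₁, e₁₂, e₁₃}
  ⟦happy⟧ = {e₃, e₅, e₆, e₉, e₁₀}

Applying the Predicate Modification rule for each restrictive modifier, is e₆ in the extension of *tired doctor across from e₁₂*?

yes

⟦across from e₁₂⟧ = {x : ⟨x, e₁₂⟩ ∈ ⟦across from⟧} = {e₁, e₂, e₄, e₅, e₆, e₉, e₁₀, e₁₁, e₁₂}
⟦doctor⟧ = {e₁, e₂, e₄, e₆, e₇, e₈, e₉, e₁₀, e₁₁, e₁₂}
… ∩ ⟦across from e₁₂⟧ = {e₁, e₂, e₄, e₆, e₇, e₈, e₉, e₁₀, e₁₁, e₁₂} ∩ {e₁, e₂, e₄, e₅, e₆, e₉, e₁₀, e₁₁, e₁₂} = {e₁, e₂, e₄, e₆, e₉, e₁₀, e₁₁, e₁₂}
… ∩ ⟦tired⟧ = {e₁, e₂, e₄, e₆, e₉, e₁₀, e₁₁, e₁₂} ∩ {e₂, e₄, e₆, e₇, e₈, e₉, e₁₁, e₁₂, e₁₃} = {e₂, e₄, e₆, e₉, e₁₁, e₁₂}
⟦tired doctor across from e₁₂⟧ = {e₂, e₄, e₆, e₉, e₁₁, e₁₂}; e₆ ∈ this set.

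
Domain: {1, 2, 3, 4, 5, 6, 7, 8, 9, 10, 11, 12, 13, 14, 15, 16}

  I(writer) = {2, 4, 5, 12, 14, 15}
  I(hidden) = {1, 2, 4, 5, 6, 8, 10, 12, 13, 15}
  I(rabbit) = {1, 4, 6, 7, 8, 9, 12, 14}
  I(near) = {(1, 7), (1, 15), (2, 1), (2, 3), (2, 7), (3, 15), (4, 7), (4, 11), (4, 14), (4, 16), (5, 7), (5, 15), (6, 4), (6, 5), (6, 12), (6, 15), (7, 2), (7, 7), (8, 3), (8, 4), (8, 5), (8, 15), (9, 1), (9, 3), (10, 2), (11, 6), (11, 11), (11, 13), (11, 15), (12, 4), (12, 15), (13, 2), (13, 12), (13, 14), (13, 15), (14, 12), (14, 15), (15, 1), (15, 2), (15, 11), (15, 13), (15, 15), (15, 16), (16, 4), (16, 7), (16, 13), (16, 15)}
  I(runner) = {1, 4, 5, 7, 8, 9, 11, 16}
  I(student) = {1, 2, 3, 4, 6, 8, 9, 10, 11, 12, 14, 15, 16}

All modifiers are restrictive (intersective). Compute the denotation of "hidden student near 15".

⟦near 15⟧ = {x : ⟨x, 15⟩ ∈ ⟦near⟧} = {1, 3, 5, 6, 8, 11, 12, 13, 14, 15, 16}
⟦student⟧ = {1, 2, 3, 4, 6, 8, 9, 10, 11, 12, 14, 15, 16}
… ∩ ⟦near 15⟧ = {1, 2, 3, 4, 6, 8, 9, 10, 11, 12, 14, 15, 16} ∩ {1, 3, 5, 6, 8, 11, 12, 13, 14, 15, 16} = {1, 3, 6, 8, 11, 12, 14, 15, 16}
… ∩ ⟦hidden⟧ = {1, 3, 6, 8, 11, 12, 14, 15, 16} ∩ {1, 2, 4, 5, 6, 8, 10, 12, 13, 15} = {1, 6, 8, 12, 15}
So ⟦hidden student near 15⟧ = {1, 6, 8, 12, 15}.

{1, 6, 8, 12, 15}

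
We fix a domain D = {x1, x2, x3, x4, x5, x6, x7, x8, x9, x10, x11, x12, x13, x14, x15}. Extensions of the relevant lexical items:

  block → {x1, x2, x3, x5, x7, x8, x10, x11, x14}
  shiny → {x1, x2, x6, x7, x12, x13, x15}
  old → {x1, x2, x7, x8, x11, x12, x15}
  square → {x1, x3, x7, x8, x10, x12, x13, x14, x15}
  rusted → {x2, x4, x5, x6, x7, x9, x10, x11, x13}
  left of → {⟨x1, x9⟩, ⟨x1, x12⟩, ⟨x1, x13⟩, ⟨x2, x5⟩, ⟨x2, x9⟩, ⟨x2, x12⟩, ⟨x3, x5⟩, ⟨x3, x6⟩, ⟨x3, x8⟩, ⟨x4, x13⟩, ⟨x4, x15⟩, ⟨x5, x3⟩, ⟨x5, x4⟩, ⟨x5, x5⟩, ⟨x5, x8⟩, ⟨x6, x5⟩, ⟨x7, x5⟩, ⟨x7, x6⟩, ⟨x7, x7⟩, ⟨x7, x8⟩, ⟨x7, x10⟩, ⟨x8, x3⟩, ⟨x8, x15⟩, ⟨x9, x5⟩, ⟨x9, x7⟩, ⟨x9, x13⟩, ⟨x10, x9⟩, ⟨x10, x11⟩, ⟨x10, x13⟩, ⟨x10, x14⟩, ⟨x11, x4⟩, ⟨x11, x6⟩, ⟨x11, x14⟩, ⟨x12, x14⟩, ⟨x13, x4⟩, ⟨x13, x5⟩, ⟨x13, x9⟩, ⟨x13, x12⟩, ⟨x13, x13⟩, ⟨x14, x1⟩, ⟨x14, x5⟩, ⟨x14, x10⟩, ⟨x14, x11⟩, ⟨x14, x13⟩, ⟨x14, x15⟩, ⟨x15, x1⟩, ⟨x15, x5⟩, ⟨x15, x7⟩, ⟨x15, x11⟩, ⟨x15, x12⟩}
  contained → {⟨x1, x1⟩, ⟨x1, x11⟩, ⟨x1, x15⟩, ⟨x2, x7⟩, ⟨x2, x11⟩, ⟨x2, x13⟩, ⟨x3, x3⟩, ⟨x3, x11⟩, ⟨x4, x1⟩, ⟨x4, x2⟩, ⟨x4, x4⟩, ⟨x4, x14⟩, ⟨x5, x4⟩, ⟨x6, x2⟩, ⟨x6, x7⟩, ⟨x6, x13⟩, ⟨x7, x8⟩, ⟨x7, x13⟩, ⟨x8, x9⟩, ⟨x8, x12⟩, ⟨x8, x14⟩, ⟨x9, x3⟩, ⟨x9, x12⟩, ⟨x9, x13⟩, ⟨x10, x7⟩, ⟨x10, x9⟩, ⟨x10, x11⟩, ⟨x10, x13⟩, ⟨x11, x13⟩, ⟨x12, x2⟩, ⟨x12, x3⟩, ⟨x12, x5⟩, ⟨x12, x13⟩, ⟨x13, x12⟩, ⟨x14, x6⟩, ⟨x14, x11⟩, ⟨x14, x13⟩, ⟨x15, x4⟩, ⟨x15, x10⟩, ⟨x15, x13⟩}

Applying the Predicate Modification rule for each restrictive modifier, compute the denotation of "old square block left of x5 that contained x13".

⟦left of x5⟧ = {x : ⟨x, x5⟩ ∈ ⟦left of⟧} = {x2, x3, x5, x6, x7, x9, x13, x14, x15}
⟦that contained x13⟧ = {x : ⟨x, x13⟩ ∈ ⟦contained⟧} = {x2, x6, x7, x9, x10, x11, x12, x14, x15}
⟦block⟧ = {x1, x2, x3, x5, x7, x8, x10, x11, x14}
… ∩ ⟦left of x5⟧ = {x1, x2, x3, x5, x7, x8, x10, x11, x14} ∩ {x2, x3, x5, x6, x7, x9, x13, x14, x15} = {x2, x3, x5, x7, x14}
… ∩ ⟦that contained x13⟧ = {x2, x3, x5, x7, x14} ∩ {x2, x6, x7, x9, x10, x11, x12, x14, x15} = {x2, x7, x14}
… ∩ ⟦old⟧ = {x2, x7, x14} ∩ {x1, x2, x7, x8, x11, x12, x15} = {x2, x7}
… ∩ ⟦square⟧ = {x2, x7} ∩ {x1, x3, x7, x8, x10, x12, x13, x14, x15} = {x7}
So ⟦old square block left of x5 that contained x13⟧ = {x7}.

{x7}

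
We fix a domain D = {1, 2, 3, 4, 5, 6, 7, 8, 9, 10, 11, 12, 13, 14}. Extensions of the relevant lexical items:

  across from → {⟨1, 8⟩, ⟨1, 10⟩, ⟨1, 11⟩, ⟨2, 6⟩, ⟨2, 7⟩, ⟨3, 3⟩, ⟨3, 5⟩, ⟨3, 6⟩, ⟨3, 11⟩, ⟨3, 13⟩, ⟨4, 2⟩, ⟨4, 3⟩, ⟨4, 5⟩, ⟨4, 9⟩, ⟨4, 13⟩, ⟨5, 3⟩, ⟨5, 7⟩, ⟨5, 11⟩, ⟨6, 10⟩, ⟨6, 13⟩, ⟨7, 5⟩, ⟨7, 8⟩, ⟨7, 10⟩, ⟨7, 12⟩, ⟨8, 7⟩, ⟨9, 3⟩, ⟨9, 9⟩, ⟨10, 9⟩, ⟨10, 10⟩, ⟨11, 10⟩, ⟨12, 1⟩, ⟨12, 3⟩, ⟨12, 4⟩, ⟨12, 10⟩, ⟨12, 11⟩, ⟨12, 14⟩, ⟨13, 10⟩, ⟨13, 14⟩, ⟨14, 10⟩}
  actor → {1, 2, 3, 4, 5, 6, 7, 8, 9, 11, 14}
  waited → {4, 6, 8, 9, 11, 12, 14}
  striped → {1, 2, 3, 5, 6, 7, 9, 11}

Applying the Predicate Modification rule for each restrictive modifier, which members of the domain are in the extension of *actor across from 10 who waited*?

{6, 11, 14}

⟦across from 10⟧ = {x : ⟨x, 10⟩ ∈ ⟦across from⟧} = {1, 6, 7, 10, 11, 12, 13, 14}
⟦who waited⟧ = ⟦waited⟧ = {4, 6, 8, 9, 11, 12, 14}
⟦actor⟧ = {1, 2, 3, 4, 5, 6, 7, 8, 9, 11, 14}
… ∩ ⟦across from 10⟧ = {1, 2, 3, 4, 5, 6, 7, 8, 9, 11, 14} ∩ {1, 6, 7, 10, 11, 12, 13, 14} = {1, 6, 7, 11, 14}
… ∩ ⟦who waited⟧ = {1, 6, 7, 11, 14} ∩ {4, 6, 8, 9, 11, 12, 14} = {6, 11, 14}
So ⟦actor across from 10 who waited⟧ = {6, 11, 14}.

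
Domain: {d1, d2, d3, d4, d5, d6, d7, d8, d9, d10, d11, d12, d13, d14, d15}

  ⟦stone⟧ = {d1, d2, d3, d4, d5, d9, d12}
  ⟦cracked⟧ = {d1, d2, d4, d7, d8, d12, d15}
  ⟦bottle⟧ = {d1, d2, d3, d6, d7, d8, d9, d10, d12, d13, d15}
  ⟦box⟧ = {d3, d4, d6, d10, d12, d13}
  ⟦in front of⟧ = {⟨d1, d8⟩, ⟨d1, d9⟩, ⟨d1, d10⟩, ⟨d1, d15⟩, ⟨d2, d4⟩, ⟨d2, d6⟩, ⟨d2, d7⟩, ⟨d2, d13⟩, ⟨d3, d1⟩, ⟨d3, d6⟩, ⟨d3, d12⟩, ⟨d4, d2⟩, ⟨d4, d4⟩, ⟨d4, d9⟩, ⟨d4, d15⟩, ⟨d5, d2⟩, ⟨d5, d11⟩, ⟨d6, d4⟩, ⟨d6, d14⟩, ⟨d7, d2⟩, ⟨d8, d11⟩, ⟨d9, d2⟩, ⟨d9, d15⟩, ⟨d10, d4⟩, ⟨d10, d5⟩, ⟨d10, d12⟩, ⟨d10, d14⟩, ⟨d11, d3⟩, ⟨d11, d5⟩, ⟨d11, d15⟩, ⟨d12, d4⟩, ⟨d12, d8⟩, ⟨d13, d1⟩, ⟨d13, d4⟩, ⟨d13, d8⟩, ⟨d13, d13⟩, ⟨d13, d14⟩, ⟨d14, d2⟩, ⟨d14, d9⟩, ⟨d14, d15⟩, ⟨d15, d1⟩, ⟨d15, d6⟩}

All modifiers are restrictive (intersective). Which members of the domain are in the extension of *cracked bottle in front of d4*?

{d2, d12}

⟦in front of d4⟧ = {x : ⟨x, d4⟩ ∈ ⟦in front of⟧} = {d2, d4, d6, d10, d12, d13}
⟦bottle⟧ = {d1, d2, d3, d6, d7, d8, d9, d10, d12, d13, d15}
… ∩ ⟦in front of d4⟧ = {d1, d2, d3, d6, d7, d8, d9, d10, d12, d13, d15} ∩ {d2, d4, d6, d10, d12, d13} = {d2, d6, d10, d12, d13}
… ∩ ⟦cracked⟧ = {d2, d6, d10, d12, d13} ∩ {d1, d2, d4, d7, d8, d12, d15} = {d2, d12}
So ⟦cracked bottle in front of d4⟧ = {d2, d12}.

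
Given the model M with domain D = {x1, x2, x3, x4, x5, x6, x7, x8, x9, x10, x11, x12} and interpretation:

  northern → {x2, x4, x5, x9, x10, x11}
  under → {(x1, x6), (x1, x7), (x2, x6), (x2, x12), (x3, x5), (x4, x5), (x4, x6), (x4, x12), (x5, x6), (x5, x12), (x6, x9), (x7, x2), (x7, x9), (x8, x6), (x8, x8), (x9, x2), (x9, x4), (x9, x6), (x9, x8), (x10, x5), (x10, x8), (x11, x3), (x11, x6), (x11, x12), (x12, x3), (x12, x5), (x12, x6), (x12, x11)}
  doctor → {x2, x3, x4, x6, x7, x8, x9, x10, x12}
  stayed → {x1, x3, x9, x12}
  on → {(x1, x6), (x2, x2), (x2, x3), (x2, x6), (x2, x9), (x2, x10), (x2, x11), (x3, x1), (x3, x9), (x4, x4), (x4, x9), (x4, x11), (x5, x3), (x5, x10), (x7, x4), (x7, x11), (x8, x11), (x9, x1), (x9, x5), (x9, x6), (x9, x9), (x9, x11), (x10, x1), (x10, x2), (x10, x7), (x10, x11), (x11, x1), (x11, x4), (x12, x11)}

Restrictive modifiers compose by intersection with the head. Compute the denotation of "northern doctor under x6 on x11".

⟦under x6⟧ = {x : ⟨x, x6⟩ ∈ ⟦under⟧} = {x1, x2, x4, x5, x8, x9, x11, x12}
⟦on x11⟧ = {x : ⟨x, x11⟩ ∈ ⟦on⟧} = {x2, x4, x7, x8, x9, x10, x12}
⟦doctor⟧ = {x2, x3, x4, x6, x7, x8, x9, x10, x12}
… ∩ ⟦under x6⟧ = {x2, x3, x4, x6, x7, x8, x9, x10, x12} ∩ {x1, x2, x4, x5, x8, x9, x11, x12} = {x2, x4, x8, x9, x12}
… ∩ ⟦on x11⟧ = {x2, x4, x8, x9, x12} ∩ {x2, x4, x7, x8, x9, x10, x12} = {x2, x4, x8, x9, x12}
… ∩ ⟦northern⟧ = {x2, x4, x8, x9, x12} ∩ {x2, x4, x5, x9, x10, x11} = {x2, x4, x9}
So ⟦northern doctor under x6 on x11⟧ = {x2, x4, x9}.

{x2, x4, x9}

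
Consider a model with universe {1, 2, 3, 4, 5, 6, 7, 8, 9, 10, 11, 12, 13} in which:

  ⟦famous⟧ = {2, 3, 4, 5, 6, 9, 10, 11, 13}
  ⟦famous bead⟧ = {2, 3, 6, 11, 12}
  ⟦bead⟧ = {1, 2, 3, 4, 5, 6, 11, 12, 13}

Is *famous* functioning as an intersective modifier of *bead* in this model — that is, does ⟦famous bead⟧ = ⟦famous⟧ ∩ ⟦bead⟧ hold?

no

⟦famous⟧ ∩ ⟦bead⟧ = {2, 3, 4, 5, 6, 9, 10, 11, 13} ∩ {1, 2, 3, 4, 5, 6, 11, 12, 13} = {2, 3, 4, 5, 6, 11, 13}
Observed ⟦famous bead⟧ = {2, 3, 6, 11, 12}.
These differ, so the modifier is not intersective in this model.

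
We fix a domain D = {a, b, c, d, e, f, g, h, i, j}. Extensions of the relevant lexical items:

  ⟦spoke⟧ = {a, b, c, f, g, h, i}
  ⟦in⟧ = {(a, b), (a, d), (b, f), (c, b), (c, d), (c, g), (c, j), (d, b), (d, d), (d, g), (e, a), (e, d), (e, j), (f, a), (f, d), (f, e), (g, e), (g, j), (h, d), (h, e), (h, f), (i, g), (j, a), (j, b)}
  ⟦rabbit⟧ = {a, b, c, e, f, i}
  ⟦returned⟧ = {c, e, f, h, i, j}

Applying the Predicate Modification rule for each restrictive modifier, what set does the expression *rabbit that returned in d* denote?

⟦that returned⟧ = ⟦returned⟧ = {c, e, f, h, i, j}
⟦in d⟧ = {x : ⟨x, d⟩ ∈ ⟦in⟧} = {a, c, d, e, f, h}
⟦rabbit⟧ = {a, b, c, e, f, i}
… ∩ ⟦that returned⟧ = {a, b, c, e, f, i} ∩ {c, e, f, h, i, j} = {c, e, f, i}
… ∩ ⟦in d⟧ = {c, e, f, i} ∩ {a, c, d, e, f, h} = {c, e, f}
So ⟦rabbit that returned in d⟧ = {c, e, f}.

{c, e, f}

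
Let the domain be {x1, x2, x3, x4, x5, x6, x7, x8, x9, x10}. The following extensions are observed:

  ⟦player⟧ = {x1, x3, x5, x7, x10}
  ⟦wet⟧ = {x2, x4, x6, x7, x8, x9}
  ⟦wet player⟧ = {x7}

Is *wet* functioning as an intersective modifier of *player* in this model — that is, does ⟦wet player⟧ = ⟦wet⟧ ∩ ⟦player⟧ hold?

yes

⟦wet⟧ ∩ ⟦player⟧ = {x2, x4, x6, x7, x8, x9} ∩ {x1, x3, x5, x7, x10} = {x7}
Observed ⟦wet player⟧ = {x7}.
These coincide, so the modifier is intersective here.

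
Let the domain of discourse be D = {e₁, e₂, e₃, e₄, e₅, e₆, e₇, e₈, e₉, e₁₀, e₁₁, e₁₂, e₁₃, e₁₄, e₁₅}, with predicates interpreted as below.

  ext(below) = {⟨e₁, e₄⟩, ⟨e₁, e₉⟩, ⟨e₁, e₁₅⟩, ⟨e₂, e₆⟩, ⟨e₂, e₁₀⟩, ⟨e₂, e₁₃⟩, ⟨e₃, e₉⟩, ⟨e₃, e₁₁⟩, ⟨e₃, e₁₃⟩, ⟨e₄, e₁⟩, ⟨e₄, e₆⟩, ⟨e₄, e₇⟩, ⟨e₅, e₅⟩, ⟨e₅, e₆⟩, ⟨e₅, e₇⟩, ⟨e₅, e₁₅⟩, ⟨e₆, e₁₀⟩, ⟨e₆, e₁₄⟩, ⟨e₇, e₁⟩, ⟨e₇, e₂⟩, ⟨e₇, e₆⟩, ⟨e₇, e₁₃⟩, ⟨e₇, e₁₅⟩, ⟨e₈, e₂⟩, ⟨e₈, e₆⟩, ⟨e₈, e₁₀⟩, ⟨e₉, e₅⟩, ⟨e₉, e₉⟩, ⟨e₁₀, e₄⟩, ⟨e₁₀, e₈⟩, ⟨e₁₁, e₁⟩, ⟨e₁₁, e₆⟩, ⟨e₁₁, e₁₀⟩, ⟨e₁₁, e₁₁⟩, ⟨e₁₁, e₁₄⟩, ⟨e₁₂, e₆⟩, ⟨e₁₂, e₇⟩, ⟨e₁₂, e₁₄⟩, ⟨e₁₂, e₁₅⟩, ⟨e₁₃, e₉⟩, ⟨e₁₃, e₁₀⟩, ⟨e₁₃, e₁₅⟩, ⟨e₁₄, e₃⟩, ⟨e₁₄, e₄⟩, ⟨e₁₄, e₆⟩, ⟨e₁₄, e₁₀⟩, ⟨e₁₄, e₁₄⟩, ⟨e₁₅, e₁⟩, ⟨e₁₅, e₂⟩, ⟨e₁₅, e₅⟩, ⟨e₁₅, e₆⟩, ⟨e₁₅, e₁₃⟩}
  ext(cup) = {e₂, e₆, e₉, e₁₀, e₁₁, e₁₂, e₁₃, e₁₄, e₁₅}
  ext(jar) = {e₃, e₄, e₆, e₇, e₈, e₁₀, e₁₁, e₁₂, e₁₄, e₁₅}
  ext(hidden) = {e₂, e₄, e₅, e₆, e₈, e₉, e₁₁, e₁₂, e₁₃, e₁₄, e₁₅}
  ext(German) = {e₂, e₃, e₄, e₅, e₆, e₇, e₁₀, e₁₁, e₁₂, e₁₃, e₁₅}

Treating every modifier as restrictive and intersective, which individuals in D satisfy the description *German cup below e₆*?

⟦below e₆⟧ = {x : ⟨x, e₆⟩ ∈ ⟦below⟧} = {e₂, e₄, e₅, e₇, e₈, e₁₁, e₁₂, e₁₄, e₁₅}
⟦cup⟧ = {e₂, e₆, e₉, e₁₀, e₁₁, e₁₂, e₁₃, e₁₄, e₁₅}
… ∩ ⟦below e₆⟧ = {e₂, e₆, e₉, e₁₀, e₁₁, e₁₂, e₁₃, e₁₄, e₁₅} ∩ {e₂, e₄, e₅, e₇, e₈, e₁₁, e₁₂, e₁₄, e₁₅} = {e₂, e₁₁, e₁₂, e₁₄, e₁₅}
… ∩ ⟦German⟧ = {e₂, e₁₁, e₁₂, e₁₄, e₁₅} ∩ {e₂, e₃, e₄, e₅, e₆, e₇, e₁₀, e₁₁, e₁₂, e₁₃, e₁₅} = {e₂, e₁₁, e₁₂, e₁₅}
So ⟦German cup below e₆⟧ = {e₂, e₁₁, e₁₂, e₁₅}.

{e₂, e₁₁, e₁₂, e₁₅}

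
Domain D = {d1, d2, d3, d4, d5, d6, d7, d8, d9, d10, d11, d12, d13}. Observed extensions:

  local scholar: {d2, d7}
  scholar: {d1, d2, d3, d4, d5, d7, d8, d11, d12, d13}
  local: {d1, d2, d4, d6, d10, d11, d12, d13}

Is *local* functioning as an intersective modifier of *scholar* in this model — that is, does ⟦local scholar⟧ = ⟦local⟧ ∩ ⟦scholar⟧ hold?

no

⟦local⟧ ∩ ⟦scholar⟧ = {d1, d2, d4, d6, d10, d11, d12, d13} ∩ {d1, d2, d3, d4, d5, d7, d8, d11, d12, d13} = {d1, d2, d4, d11, d12, d13}
Observed ⟦local scholar⟧ = {d2, d7}.
These differ, so the modifier is not intersective in this model.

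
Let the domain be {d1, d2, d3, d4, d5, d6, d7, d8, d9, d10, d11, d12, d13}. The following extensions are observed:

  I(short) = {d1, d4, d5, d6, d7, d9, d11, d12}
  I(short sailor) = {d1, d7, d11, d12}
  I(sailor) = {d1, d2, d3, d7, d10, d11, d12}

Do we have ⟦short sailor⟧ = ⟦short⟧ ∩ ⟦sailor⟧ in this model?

yes

⟦short⟧ ∩ ⟦sailor⟧ = {d1, d4, d5, d6, d7, d9, d11, d12} ∩ {d1, d2, d3, d7, d10, d11, d12} = {d1, d7, d11, d12}
Observed ⟦short sailor⟧ = {d1, d7, d11, d12}.
These coincide, so the modifier is intersective here.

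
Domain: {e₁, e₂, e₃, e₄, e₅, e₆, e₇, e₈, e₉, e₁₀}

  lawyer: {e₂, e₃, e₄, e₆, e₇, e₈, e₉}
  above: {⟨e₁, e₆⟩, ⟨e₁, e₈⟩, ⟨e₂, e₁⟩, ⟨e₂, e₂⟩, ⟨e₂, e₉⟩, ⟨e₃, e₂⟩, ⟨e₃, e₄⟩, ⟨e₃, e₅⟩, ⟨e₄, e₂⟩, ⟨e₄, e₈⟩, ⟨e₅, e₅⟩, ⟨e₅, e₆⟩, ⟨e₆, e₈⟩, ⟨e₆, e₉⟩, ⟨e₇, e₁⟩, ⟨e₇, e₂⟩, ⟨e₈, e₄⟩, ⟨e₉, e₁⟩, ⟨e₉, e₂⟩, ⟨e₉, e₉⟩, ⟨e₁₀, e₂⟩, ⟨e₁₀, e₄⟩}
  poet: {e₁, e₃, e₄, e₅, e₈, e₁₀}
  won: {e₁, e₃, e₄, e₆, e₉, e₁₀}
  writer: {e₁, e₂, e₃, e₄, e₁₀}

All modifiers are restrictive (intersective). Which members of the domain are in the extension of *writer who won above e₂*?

{e₃, e₄, e₁₀}

⟦who won⟧ = ⟦won⟧ = {e₁, e₃, e₄, e₆, e₉, e₁₀}
⟦above e₂⟧ = {x : ⟨x, e₂⟩ ∈ ⟦above⟧} = {e₂, e₃, e₄, e₇, e₉, e₁₀}
⟦writer⟧ = {e₁, e₂, e₃, e₄, e₁₀}
… ∩ ⟦who won⟧ = {e₁, e₂, e₃, e₄, e₁₀} ∩ {e₁, e₃, e₄, e₆, e₉, e₁₀} = {e₁, e₃, e₄, e₁₀}
… ∩ ⟦above e₂⟧ = {e₁, e₃, e₄, e₁₀} ∩ {e₂, e₃, e₄, e₇, e₉, e₁₀} = {e₃, e₄, e₁₀}
So ⟦writer who won above e₂⟧ = {e₃, e₄, e₁₀}.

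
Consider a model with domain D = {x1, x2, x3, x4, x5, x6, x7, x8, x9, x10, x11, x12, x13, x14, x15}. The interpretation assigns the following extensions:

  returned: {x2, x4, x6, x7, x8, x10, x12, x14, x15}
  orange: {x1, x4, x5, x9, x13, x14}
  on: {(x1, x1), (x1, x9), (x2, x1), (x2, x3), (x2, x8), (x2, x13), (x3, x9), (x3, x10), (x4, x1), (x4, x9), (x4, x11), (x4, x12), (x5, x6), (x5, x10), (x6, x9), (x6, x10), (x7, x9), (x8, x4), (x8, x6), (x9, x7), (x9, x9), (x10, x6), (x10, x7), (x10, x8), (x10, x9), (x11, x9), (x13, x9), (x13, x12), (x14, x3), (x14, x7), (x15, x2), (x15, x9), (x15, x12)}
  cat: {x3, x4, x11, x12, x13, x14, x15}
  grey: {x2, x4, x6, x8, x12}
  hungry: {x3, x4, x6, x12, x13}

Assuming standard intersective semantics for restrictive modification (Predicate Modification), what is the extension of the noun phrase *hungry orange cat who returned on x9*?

⟦who returned⟧ = ⟦returned⟧ = {x2, x4, x6, x7, x8, x10, x12, x14, x15}
⟦on x9⟧ = {x : ⟨x, x9⟩ ∈ ⟦on⟧} = {x1, x3, x4, x6, x7, x9, x10, x11, x13, x15}
⟦cat⟧ = {x3, x4, x11, x12, x13, x14, x15}
… ∩ ⟦who returned⟧ = {x3, x4, x11, x12, x13, x14, x15} ∩ {x2, x4, x6, x7, x8, x10, x12, x14, x15} = {x4, x12, x14, x15}
… ∩ ⟦on x9⟧ = {x4, x12, x14, x15} ∩ {x1, x3, x4, x6, x7, x9, x10, x11, x13, x15} = {x4, x15}
… ∩ ⟦hungry⟧ = {x4, x15} ∩ {x3, x4, x6, x12, x13} = {x4}
… ∩ ⟦orange⟧ = {x4} ∩ {x1, x4, x5, x9, x13, x14} = {x4}
So ⟦hungry orange cat who returned on x9⟧ = {x4}.

{x4}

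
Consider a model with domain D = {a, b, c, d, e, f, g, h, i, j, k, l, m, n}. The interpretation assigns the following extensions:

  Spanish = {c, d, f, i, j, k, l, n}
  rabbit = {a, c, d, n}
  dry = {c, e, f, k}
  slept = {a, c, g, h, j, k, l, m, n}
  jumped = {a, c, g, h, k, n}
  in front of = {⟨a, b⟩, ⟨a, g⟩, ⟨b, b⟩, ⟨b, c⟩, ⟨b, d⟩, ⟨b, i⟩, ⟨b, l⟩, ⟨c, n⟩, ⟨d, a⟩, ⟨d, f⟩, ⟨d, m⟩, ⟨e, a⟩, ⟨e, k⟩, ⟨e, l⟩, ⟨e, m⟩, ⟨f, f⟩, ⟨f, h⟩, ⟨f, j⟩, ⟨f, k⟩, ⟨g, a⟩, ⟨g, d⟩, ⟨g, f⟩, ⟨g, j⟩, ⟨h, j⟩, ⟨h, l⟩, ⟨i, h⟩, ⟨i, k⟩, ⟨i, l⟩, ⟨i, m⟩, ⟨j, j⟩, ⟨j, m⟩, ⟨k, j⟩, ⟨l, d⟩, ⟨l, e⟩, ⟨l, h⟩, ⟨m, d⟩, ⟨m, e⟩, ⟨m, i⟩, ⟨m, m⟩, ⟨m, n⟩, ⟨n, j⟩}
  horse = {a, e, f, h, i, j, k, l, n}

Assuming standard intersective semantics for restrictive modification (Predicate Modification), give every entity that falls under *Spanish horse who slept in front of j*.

{j, k, n}

⟦who slept⟧ = ⟦slept⟧ = {a, c, g, h, j, k, l, m, n}
⟦in front of j⟧ = {x : ⟨x, j⟩ ∈ ⟦in front of⟧} = {f, g, h, j, k, n}
⟦horse⟧ = {a, e, f, h, i, j, k, l, n}
… ∩ ⟦who slept⟧ = {a, e, f, h, i, j, k, l, n} ∩ {a, c, g, h, j, k, l, m, n} = {a, h, j, k, l, n}
… ∩ ⟦in front of j⟧ = {a, h, j, k, l, n} ∩ {f, g, h, j, k, n} = {h, j, k, n}
… ∩ ⟦Spanish⟧ = {h, j, k, n} ∩ {c, d, f, i, j, k, l, n} = {j, k, n}
So ⟦Spanish horse who slept in front of j⟧ = {j, k, n}.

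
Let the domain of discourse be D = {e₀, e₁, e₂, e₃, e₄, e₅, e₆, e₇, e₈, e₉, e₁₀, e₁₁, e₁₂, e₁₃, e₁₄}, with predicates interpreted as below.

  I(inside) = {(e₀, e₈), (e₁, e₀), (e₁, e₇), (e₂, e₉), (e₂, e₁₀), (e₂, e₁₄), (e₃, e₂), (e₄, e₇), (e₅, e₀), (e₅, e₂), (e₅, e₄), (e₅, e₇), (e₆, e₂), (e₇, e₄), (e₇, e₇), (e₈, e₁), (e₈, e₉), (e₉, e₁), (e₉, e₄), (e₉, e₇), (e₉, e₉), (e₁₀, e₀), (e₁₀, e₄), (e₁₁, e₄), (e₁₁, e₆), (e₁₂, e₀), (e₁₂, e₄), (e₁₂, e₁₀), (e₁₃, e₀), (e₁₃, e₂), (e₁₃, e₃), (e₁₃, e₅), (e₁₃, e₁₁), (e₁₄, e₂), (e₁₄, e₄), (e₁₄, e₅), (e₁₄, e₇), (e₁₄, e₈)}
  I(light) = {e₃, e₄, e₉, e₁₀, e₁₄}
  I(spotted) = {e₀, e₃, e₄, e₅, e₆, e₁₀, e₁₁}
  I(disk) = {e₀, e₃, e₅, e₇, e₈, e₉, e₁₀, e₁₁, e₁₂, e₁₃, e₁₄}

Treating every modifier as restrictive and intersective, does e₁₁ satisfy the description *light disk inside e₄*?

no

⟦inside e₄⟧ = {x : ⟨x, e₄⟩ ∈ ⟦inside⟧} = {e₅, e₇, e₉, e₁₀, e₁₁, e₁₂, e₁₄}
⟦disk⟧ = {e₀, e₃, e₅, e₇, e₈, e₉, e₁₀, e₁₁, e₁₂, e₁₃, e₁₄}
… ∩ ⟦inside e₄⟧ = {e₀, e₃, e₅, e₇, e₈, e₉, e₁₀, e₁₁, e₁₂, e₁₃, e₁₄} ∩ {e₅, e₇, e₉, e₁₀, e₁₁, e₁₂, e₁₄} = {e₅, e₇, e₉, e₁₀, e₁₁, e₁₂, e₁₄}
… ∩ ⟦light⟧ = {e₅, e₇, e₉, e₁₀, e₁₁, e₁₂, e₁₄} ∩ {e₃, e₄, e₉, e₁₀, e₁₄} = {e₉, e₁₀, e₁₄}
⟦light disk inside e₄⟧ = {e₉, e₁₀, e₁₄}; e₁₁ ∉ this set.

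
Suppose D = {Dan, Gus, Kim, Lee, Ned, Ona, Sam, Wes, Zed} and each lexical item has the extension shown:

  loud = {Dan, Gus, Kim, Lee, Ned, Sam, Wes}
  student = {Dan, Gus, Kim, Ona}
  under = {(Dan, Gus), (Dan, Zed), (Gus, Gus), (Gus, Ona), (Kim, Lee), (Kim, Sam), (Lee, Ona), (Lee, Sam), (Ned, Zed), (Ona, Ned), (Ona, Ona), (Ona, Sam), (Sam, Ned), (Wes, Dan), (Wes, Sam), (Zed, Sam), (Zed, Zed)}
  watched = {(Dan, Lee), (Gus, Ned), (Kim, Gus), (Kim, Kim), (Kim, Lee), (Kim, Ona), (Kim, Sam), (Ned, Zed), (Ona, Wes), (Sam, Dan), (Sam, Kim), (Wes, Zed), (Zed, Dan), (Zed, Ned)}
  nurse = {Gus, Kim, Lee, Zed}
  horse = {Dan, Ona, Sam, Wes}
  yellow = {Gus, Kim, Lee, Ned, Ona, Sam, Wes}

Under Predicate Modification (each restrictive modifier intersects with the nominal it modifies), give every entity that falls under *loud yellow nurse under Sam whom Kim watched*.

⟦under Sam⟧ = {x : ⟨x, Sam⟩ ∈ ⟦under⟧} = {Kim, Lee, Ona, Wes, Zed}
⟦whom Kim watched⟧ = {x : ⟨Kim, x⟩ ∈ ⟦watched⟧} = {Gus, Kim, Lee, Ona, Sam}
⟦nurse⟧ = {Gus, Kim, Lee, Zed}
… ∩ ⟦under Sam⟧ = {Gus, Kim, Lee, Zed} ∩ {Kim, Lee, Ona, Wes, Zed} = {Kim, Lee, Zed}
… ∩ ⟦whom Kim watched⟧ = {Kim, Lee, Zed} ∩ {Gus, Kim, Lee, Ona, Sam} = {Kim, Lee}
… ∩ ⟦loud⟧ = {Kim, Lee} ∩ {Dan, Gus, Kim, Lee, Ned, Sam, Wes} = {Kim, Lee}
… ∩ ⟦yellow⟧ = {Kim, Lee} ∩ {Gus, Kim, Lee, Ned, Ona, Sam, Wes} = {Kim, Lee}
So ⟦loud yellow nurse under Sam whom Kim watched⟧ = {Kim, Lee}.

{Kim, Lee}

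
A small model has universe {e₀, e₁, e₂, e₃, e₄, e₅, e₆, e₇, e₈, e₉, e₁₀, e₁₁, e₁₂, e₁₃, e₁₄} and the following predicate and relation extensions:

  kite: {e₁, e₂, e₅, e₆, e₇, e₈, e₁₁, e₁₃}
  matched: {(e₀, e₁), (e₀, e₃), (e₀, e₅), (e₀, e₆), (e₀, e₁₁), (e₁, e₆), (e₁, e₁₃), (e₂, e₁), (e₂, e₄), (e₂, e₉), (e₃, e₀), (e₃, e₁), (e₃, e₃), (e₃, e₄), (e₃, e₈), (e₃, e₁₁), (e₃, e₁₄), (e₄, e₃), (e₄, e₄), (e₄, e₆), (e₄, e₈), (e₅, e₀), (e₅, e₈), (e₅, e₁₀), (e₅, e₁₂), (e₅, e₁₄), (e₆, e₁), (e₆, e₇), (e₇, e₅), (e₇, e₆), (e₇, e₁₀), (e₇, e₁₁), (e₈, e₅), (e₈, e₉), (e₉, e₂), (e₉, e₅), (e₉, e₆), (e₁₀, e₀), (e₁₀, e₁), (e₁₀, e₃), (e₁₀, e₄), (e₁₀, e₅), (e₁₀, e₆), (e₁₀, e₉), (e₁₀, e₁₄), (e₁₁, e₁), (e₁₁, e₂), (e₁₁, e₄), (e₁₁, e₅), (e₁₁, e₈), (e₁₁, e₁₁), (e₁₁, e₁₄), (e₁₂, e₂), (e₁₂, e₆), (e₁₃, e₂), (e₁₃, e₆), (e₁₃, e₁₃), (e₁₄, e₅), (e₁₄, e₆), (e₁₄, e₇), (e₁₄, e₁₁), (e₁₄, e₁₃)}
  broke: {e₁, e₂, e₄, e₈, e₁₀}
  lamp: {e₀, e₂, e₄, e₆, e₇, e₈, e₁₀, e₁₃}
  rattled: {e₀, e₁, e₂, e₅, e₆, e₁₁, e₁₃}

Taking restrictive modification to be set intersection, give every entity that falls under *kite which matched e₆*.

{e₁, e₇, e₁₃}

⟦which matched e₆⟧ = {x : ⟨x, e₆⟩ ∈ ⟦matched⟧} = {e₀, e₁, e₄, e₇, e₉, e₁₀, e₁₂, e₁₃, e₁₄}
⟦kite⟧ = {e₁, e₂, e₅, e₆, e₇, e₈, e₁₁, e₁₃}
… ∩ ⟦which matched e₆⟧ = {e₁, e₂, e₅, e₆, e₇, e₈, e₁₁, e₁₃} ∩ {e₀, e₁, e₄, e₇, e₉, e₁₀, e₁₂, e₁₃, e₁₄} = {e₁, e₇, e₁₃}
So ⟦kite which matched e₆⟧ = {e₁, e₇, e₁₃}.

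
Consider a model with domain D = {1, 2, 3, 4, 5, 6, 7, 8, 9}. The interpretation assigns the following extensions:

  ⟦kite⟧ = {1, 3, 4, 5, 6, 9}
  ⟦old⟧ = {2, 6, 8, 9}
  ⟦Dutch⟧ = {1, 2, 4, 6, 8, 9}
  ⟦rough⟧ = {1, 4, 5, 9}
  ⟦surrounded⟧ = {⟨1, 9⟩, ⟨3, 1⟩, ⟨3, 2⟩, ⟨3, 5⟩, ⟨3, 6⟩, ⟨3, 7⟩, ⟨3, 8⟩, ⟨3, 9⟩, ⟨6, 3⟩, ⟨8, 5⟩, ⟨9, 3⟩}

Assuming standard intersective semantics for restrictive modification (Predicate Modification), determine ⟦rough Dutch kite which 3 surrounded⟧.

{1, 9}

⟦which 3 surrounded⟧ = {x : ⟨3, x⟩ ∈ ⟦surrounded⟧} = {1, 2, 5, 6, 7, 8, 9}
⟦kite⟧ = {1, 3, 4, 5, 6, 9}
… ∩ ⟦which 3 surrounded⟧ = {1, 3, 4, 5, 6, 9} ∩ {1, 2, 5, 6, 7, 8, 9} = {1, 5, 6, 9}
… ∩ ⟦rough⟧ = {1, 5, 6, 9} ∩ {1, 4, 5, 9} = {1, 5, 9}
… ∩ ⟦Dutch⟧ = {1, 5, 9} ∩ {1, 2, 4, 6, 8, 9} = {1, 9}
So ⟦rough Dutch kite which 3 surrounded⟧ = {1, 9}.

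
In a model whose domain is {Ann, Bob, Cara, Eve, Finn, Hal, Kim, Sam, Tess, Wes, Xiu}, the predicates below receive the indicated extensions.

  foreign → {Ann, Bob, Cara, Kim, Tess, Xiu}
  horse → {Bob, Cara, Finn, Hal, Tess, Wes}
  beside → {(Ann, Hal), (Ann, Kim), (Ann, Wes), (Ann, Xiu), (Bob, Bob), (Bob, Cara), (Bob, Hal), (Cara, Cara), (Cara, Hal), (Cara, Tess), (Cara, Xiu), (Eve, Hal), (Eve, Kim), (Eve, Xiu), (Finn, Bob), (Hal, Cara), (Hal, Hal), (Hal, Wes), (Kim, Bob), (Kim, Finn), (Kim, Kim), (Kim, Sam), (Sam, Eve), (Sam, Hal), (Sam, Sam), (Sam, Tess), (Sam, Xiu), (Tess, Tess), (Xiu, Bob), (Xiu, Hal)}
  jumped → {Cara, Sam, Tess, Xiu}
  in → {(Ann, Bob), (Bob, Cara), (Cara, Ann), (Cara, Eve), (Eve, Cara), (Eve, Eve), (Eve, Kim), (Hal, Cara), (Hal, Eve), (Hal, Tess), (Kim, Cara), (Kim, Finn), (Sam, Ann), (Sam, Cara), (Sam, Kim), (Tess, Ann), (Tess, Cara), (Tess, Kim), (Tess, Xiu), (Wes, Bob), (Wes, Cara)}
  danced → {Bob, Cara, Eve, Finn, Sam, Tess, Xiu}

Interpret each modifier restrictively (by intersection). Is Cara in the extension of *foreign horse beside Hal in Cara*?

⟦beside Hal⟧ = {x : ⟨x, Hal⟩ ∈ ⟦beside⟧} = {Ann, Bob, Cara, Eve, Hal, Sam, Xiu}
⟦in Cara⟧ = {x : ⟨x, Cara⟩ ∈ ⟦in⟧} = {Bob, Eve, Hal, Kim, Sam, Tess, Wes}
⟦horse⟧ = {Bob, Cara, Finn, Hal, Tess, Wes}
… ∩ ⟦beside Hal⟧ = {Bob, Cara, Finn, Hal, Tess, Wes} ∩ {Ann, Bob, Cara, Eve, Hal, Sam, Xiu} = {Bob, Cara, Hal}
… ∩ ⟦in Cara⟧ = {Bob, Cara, Hal} ∩ {Bob, Eve, Hal, Kim, Sam, Tess, Wes} = {Bob, Hal}
… ∩ ⟦foreign⟧ = {Bob, Hal} ∩ {Ann, Bob, Cara, Kim, Tess, Xiu} = {Bob}
⟦foreign horse beside Hal in Cara⟧ = {Bob}; Cara ∉ this set.

no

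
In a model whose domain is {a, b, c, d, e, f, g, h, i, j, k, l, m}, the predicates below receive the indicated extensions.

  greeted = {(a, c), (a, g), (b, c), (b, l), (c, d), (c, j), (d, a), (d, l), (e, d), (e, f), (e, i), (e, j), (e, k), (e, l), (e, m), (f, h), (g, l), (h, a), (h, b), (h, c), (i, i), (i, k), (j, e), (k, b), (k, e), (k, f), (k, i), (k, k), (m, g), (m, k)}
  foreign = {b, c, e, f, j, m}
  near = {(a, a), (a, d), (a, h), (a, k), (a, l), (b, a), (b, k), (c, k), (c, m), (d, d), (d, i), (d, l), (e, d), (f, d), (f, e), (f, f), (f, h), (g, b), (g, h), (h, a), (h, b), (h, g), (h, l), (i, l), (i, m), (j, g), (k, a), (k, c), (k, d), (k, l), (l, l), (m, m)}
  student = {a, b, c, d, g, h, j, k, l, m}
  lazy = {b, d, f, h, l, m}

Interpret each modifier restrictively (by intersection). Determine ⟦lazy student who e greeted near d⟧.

{d}

⟦who e greeted⟧ = {x : ⟨e, x⟩ ∈ ⟦greeted⟧} = {d, f, i, j, k, l, m}
⟦near d⟧ = {x : ⟨x, d⟩ ∈ ⟦near⟧} = {a, d, e, f, k}
⟦student⟧ = {a, b, c, d, g, h, j, k, l, m}
… ∩ ⟦who e greeted⟧ = {a, b, c, d, g, h, j, k, l, m} ∩ {d, f, i, j, k, l, m} = {d, j, k, l, m}
… ∩ ⟦near d⟧ = {d, j, k, l, m} ∩ {a, d, e, f, k} = {d, k}
… ∩ ⟦lazy⟧ = {d, k} ∩ {b, d, f, h, l, m} = {d}
So ⟦lazy student who e greeted near d⟧ = {d}.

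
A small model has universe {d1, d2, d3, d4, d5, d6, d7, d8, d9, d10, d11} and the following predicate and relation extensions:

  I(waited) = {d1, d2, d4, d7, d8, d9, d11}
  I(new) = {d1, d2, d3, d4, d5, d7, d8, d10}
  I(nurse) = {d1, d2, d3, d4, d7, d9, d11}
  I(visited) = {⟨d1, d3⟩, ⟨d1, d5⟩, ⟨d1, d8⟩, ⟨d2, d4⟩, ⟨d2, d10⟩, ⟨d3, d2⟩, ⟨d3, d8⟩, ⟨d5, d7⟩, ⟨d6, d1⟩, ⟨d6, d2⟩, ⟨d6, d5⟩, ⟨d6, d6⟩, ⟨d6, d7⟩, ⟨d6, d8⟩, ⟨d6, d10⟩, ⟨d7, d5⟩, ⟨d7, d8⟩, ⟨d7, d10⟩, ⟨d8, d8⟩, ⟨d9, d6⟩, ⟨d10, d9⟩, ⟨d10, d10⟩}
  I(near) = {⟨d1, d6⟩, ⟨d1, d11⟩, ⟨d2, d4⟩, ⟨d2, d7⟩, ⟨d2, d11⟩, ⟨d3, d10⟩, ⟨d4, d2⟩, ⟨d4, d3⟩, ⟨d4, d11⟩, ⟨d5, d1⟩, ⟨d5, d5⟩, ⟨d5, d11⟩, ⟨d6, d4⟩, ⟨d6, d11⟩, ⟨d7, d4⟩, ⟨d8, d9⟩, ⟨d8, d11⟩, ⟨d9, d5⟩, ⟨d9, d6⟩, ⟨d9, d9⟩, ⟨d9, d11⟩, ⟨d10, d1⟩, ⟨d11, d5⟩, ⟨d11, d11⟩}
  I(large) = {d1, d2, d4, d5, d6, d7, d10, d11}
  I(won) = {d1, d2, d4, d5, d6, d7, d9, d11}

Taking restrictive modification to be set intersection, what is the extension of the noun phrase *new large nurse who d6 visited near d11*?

⟦who d6 visited⟧ = {x : ⟨d6, x⟩ ∈ ⟦visited⟧} = {d1, d2, d5, d6, d7, d8, d10}
⟦near d11⟧ = {x : ⟨x, d11⟩ ∈ ⟦near⟧} = {d1, d2, d4, d5, d6, d8, d9, d11}
⟦nurse⟧ = {d1, d2, d3, d4, d7, d9, d11}
… ∩ ⟦who d6 visited⟧ = {d1, d2, d3, d4, d7, d9, d11} ∩ {d1, d2, d5, d6, d7, d8, d10} = {d1, d2, d7}
… ∩ ⟦near d11⟧ = {d1, d2, d7} ∩ {d1, d2, d4, d5, d6, d8, d9, d11} = {d1, d2}
… ∩ ⟦new⟧ = {d1, d2} ∩ {d1, d2, d3, d4, d5, d7, d8, d10} = {d1, d2}
… ∩ ⟦large⟧ = {d1, d2} ∩ {d1, d2, d4, d5, d6, d7, d10, d11} = {d1, d2}
So ⟦new large nurse who d6 visited near d11⟧ = {d1, d2}.

{d1, d2}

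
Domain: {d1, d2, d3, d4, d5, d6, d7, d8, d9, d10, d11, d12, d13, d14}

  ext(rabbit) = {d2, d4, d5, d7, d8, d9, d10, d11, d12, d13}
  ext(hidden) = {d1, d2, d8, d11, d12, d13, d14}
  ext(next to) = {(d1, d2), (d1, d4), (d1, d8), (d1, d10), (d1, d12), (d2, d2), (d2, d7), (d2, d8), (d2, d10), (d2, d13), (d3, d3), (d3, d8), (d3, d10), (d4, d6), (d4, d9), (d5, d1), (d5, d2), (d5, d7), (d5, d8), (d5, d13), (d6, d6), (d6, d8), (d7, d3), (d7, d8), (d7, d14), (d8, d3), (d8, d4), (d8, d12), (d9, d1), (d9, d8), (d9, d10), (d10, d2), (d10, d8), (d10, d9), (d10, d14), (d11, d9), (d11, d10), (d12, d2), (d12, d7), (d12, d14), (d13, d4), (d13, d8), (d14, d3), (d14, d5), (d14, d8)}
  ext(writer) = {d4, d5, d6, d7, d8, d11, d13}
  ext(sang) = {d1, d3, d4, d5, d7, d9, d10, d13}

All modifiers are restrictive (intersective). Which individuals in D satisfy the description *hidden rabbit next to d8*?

⟦next to d8⟧ = {x : ⟨x, d8⟩ ∈ ⟦next to⟧} = {d1, d2, d3, d5, d6, d7, d9, d10, d13, d14}
⟦rabbit⟧ = {d2, d4, d5, d7, d8, d9, d10, d11, d12, d13}
… ∩ ⟦next to d8⟧ = {d2, d4, d5, d7, d8, d9, d10, d11, d12, d13} ∩ {d1, d2, d3, d5, d6, d7, d9, d10, d13, d14} = {d2, d5, d7, d9, d10, d13}
… ∩ ⟦hidden⟧ = {d2, d5, d7, d9, d10, d13} ∩ {d1, d2, d8, d11, d12, d13, d14} = {d2, d13}
So ⟦hidden rabbit next to d8⟧ = {d2, d13}.

{d2, d13}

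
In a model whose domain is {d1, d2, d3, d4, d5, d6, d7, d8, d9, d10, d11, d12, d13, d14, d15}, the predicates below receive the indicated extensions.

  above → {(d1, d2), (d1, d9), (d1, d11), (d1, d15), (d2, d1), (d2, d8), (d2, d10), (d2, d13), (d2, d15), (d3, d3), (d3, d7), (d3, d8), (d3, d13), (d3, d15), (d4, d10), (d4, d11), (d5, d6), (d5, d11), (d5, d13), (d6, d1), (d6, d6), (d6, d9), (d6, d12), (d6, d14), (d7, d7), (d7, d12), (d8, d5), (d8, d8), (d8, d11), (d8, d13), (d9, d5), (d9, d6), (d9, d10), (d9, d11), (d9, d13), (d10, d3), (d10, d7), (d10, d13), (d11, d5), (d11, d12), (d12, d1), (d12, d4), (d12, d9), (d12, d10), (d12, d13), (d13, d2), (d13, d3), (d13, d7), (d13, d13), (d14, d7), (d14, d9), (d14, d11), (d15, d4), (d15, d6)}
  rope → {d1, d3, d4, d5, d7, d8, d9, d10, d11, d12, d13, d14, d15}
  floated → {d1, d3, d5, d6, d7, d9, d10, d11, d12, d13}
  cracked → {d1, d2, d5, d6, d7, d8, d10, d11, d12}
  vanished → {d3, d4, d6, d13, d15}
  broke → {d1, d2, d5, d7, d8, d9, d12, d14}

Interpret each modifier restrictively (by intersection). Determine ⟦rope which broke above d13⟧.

⟦which broke⟧ = ⟦broke⟧ = {d1, d2, d5, d7, d8, d9, d12, d14}
⟦above d13⟧ = {x : ⟨x, d13⟩ ∈ ⟦above⟧} = {d2, d3, d5, d8, d9, d10, d12, d13}
⟦rope⟧ = {d1, d3, d4, d5, d7, d8, d9, d10, d11, d12, d13, d14, d15}
… ∩ ⟦which broke⟧ = {d1, d3, d4, d5, d7, d8, d9, d10, d11, d12, d13, d14, d15} ∩ {d1, d2, d5, d7, d8, d9, d12, d14} = {d1, d5, d7, d8, d9, d12, d14}
… ∩ ⟦above d13⟧ = {d1, d5, d7, d8, d9, d12, d14} ∩ {d2, d3, d5, d8, d9, d10, d12, d13} = {d5, d8, d9, d12}
So ⟦rope which broke above d13⟧ = {d5, d8, d9, d12}.

{d5, d8, d9, d12}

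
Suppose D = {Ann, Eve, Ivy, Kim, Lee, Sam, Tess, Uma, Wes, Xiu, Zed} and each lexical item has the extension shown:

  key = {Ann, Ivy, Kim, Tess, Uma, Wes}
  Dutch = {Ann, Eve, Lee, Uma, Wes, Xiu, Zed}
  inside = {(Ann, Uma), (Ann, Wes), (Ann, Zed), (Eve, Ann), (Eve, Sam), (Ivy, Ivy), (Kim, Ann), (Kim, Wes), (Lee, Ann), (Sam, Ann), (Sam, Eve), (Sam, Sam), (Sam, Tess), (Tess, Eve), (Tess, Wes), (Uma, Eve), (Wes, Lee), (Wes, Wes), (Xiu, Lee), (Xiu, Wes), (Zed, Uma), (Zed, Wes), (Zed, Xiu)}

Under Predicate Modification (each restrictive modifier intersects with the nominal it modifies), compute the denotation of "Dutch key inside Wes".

{Ann, Wes}

⟦inside Wes⟧ = {x : ⟨x, Wes⟩ ∈ ⟦inside⟧} = {Ann, Kim, Tess, Wes, Xiu, Zed}
⟦key⟧ = {Ann, Ivy, Kim, Tess, Uma, Wes}
… ∩ ⟦inside Wes⟧ = {Ann, Ivy, Kim, Tess, Uma, Wes} ∩ {Ann, Kim, Tess, Wes, Xiu, Zed} = {Ann, Kim, Tess, Wes}
… ∩ ⟦Dutch⟧ = {Ann, Kim, Tess, Wes} ∩ {Ann, Eve, Lee, Uma, Wes, Xiu, Zed} = {Ann, Wes}
So ⟦Dutch key inside Wes⟧ = {Ann, Wes}.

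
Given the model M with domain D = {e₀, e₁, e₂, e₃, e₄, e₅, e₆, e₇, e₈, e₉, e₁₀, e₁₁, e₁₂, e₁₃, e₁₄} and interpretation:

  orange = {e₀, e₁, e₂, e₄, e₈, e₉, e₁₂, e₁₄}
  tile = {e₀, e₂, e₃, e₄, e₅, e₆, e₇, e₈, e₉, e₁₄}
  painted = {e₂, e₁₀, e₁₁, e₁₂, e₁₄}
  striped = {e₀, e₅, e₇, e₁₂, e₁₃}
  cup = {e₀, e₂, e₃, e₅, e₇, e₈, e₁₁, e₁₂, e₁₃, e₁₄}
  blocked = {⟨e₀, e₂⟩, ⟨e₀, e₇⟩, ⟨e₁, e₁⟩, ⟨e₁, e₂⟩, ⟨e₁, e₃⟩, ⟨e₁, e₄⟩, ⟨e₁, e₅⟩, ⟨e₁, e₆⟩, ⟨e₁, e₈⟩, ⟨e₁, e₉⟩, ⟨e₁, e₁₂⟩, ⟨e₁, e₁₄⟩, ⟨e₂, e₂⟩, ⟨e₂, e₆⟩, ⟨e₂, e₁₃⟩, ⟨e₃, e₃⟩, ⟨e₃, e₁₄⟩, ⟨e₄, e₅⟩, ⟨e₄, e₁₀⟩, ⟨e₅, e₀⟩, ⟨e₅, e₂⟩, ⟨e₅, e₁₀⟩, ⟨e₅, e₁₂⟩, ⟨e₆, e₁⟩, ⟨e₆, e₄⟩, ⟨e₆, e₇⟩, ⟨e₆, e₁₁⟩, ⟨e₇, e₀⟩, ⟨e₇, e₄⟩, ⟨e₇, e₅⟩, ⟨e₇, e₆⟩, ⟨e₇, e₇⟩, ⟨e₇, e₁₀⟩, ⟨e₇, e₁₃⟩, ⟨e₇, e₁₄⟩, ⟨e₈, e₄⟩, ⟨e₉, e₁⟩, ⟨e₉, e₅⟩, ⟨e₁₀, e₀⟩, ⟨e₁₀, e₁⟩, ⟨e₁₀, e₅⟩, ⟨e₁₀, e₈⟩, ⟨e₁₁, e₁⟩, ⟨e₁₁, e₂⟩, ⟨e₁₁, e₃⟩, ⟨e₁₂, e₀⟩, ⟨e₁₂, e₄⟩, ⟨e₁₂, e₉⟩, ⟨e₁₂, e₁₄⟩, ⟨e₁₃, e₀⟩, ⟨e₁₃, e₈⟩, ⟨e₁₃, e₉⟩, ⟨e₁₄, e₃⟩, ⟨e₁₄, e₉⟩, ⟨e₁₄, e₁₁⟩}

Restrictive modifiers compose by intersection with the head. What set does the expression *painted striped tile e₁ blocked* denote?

⟦e₁ blocked⟧ = {x : ⟨e₁, x⟩ ∈ ⟦blocked⟧} = {e₁, e₂, e₃, e₄, e₅, e₆, e₈, e₉, e₁₂, e₁₄}
⟦tile⟧ = {e₀, e₂, e₃, e₄, e₅, e₆, e₇, e₈, e₉, e₁₄}
… ∩ ⟦e₁ blocked⟧ = {e₀, e₂, e₃, e₄, e₅, e₆, e₇, e₈, e₉, e₁₄} ∩ {e₁, e₂, e₃, e₄, e₅, e₆, e₈, e₉, e₁₂, e₁₄} = {e₂, e₃, e₄, e₅, e₆, e₈, e₉, e₁₄}
… ∩ ⟦painted⟧ = {e₂, e₃, e₄, e₅, e₆, e₈, e₉, e₁₄} ∩ {e₂, e₁₀, e₁₁, e₁₂, e₁₄} = {e₂, e₁₄}
… ∩ ⟦striped⟧ = {e₂, e₁₄} ∩ {e₀, e₅, e₇, e₁₂, e₁₃} = ∅
So ⟦painted striped tile e₁ blocked⟧ = {}.

{}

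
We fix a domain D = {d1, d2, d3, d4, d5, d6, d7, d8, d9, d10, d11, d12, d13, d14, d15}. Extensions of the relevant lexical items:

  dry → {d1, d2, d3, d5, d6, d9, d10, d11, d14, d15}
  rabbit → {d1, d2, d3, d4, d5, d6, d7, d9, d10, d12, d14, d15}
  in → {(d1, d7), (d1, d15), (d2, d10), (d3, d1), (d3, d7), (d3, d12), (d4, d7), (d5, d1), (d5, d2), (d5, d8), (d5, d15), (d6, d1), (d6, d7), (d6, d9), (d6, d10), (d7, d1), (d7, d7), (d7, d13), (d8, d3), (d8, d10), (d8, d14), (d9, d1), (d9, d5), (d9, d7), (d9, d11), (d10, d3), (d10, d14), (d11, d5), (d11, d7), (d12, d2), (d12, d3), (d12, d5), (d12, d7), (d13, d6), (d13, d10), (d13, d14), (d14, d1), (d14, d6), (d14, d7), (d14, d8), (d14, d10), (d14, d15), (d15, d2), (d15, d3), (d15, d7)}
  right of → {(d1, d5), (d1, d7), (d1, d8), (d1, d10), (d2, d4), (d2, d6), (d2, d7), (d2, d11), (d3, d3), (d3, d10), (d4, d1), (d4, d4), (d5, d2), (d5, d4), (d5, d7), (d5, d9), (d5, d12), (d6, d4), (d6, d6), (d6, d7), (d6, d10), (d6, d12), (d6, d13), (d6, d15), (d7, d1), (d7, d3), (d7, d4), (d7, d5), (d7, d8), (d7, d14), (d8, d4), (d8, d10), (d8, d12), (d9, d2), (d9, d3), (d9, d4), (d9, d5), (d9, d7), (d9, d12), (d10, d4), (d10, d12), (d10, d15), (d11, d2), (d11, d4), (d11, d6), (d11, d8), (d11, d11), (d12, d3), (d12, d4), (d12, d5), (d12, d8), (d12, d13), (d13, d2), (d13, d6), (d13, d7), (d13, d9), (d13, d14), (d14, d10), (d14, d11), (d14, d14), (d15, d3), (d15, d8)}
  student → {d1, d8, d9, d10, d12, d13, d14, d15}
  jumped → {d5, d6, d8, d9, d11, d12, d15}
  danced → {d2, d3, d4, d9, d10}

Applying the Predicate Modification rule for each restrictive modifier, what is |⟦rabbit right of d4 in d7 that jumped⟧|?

⟦right of d4⟧ = {x : ⟨x, d4⟩ ∈ ⟦right of⟧} = {d2, d4, d5, d6, d7, d8, d9, d10, d11, d12}
⟦in d7⟧ = {x : ⟨x, d7⟩ ∈ ⟦in⟧} = {d1, d3, d4, d6, d7, d9, d11, d12, d14, d15}
⟦that jumped⟧ = ⟦jumped⟧ = {d5, d6, d8, d9, d11, d12, d15}
⟦rabbit⟧ = {d1, d2, d3, d4, d5, d6, d7, d9, d10, d12, d14, d15}
… ∩ ⟦right of d4⟧ = {d1, d2, d3, d4, d5, d6, d7, d9, d10, d12, d14, d15} ∩ {d2, d4, d5, d6, d7, d8, d9, d10, d11, d12} = {d2, d4, d5, d6, d7, d9, d10, d12}
… ∩ ⟦in d7⟧ = {d2, d4, d5, d6, d7, d9, d10, d12} ∩ {d1, d3, d4, d6, d7, d9, d11, d12, d14, d15} = {d4, d6, d7, d9, d12}
… ∩ ⟦that jumped⟧ = {d4, d6, d7, d9, d12} ∩ {d5, d6, d8, d9, d11, d12, d15} = {d6, d9, d12}
⟦rabbit right of d4 in d7 that jumped⟧ = {d6, d9, d12}, so the cardinality is 3.

3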